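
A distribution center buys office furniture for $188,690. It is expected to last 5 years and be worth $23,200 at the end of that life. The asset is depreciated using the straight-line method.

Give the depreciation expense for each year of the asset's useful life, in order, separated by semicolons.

Depreciable base = $188,690 − $23,200 = $165,490.
Annual expense = $165,490 / 5 = $33,098.
End of year 1: book value $155,592.
End of year 2: book value $122,494.
End of year 3: book value $89,396.
End of year 4: book value $56,298.
End of year 5: book value $23,200.

$33,098; $33,098; $33,098; $33,098; $33,098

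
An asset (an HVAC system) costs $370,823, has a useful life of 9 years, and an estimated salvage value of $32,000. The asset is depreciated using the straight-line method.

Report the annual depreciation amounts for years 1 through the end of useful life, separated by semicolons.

Depreciable base = $370,823 − $32,000 = $338,823.
Annual expense = $338,823 / 9 = $37,647.
End of year 1: book value $333,176.
End of year 2: book value $295,529.
End of year 3: book value $257,882.
End of year 4: book value $220,235.
End of year 5: book value $182,588.
End of year 6: book value $144,941.
End of year 7: book value $107,294.
End of year 8: book value $69,647.
End of year 9: book value $32,000.

$37,647; $37,647; $37,647; $37,647; $37,647; $37,647; $37,647; $37,647; $37,647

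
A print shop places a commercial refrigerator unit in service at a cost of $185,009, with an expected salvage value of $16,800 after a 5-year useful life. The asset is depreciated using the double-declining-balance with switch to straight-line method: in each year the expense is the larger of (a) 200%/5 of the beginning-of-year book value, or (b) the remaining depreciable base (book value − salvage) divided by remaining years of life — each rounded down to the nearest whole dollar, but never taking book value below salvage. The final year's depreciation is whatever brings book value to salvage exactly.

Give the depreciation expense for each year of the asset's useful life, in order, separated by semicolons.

$74,003; $44,402; $26,641; $15,985; $7,178

Depreciable base = $185,009 − $16,800 = $168,209.
Year 1: DB = ⌊$185,009 × 200%/5⌋ = $74,003; SL = ⌊$168,209/5⌋ = $33,641 → take DB $74,003. Book value $111,006.
Year 2: DB = ⌊$111,006 × 200%/5⌋ = $44,402; SL = ⌊$94,206/4⌋ = $23,551 → take DB $44,402. Book value $66,604.
Year 3: DB = ⌊$66,604 × 200%/5⌋ = $26,641; SL = ⌊$49,804/3⌋ = $16,601 → take DB $26,641. Book value $39,963.
Year 4: DB = ⌊$39,963 × 200%/5⌋ = $15,985; SL = ⌊$23,163/2⌋ = $11,581 → take DB $15,985. Book value $23,978.
Year 5 (final): $23,978 − $16,800 = $7,178. Book value $16,800.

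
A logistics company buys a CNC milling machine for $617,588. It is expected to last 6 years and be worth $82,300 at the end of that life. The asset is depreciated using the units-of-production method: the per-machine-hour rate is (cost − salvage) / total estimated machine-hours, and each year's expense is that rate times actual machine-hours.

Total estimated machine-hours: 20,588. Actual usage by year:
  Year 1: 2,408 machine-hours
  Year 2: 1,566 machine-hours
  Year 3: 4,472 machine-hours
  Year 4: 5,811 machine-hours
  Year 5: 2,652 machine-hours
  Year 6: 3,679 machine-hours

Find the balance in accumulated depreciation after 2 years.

$103,324

Depreciable base = $617,588 − $82,300 = $535,288.
Rate = $535,288 / 20,588 machine-hours = $26 per machine-hour.
Year 1: 2,408 × $26 = $62,608. Book value $554,980.
Year 2: 1,566 × $26 = $40,716. Book value $514,264.
Accumulated through year 2 = $617,588 − $514,264 = $103,324.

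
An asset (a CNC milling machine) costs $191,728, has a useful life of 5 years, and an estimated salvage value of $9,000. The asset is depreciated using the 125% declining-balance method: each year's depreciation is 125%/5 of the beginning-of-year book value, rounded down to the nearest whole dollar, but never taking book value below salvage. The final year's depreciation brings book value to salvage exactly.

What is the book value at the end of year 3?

$80,886

Depreciable base = $191,728 − $9,000 = $182,728.
Year 1: ⌊$191,728 × 125%/5⌋ = $47,932. Book value $143,796.
Year 2: ⌊$143,796 × 125%/5⌋ = $35,949. Book value $107,847.
Year 3: ⌊$107,847 × 125%/5⌋ = $26,961. Book value $80,886.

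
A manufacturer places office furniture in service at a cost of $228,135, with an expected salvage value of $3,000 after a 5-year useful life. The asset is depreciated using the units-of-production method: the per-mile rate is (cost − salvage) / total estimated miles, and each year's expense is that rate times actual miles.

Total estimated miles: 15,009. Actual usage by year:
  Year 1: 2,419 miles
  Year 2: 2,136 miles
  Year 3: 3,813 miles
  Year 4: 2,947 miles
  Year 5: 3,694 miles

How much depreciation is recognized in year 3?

$57,195

Depreciable base = $228,135 − $3,000 = $225,135.
Rate = $225,135 / 15,009 miles = $15 per mile.
Year 1: 2,419 × $15 = $36,285. Book value $191,850.
Year 2: 2,136 × $15 = $32,040. Book value $159,810.
Year 3: 3,813 × $15 = $57,195. Book value $102,615.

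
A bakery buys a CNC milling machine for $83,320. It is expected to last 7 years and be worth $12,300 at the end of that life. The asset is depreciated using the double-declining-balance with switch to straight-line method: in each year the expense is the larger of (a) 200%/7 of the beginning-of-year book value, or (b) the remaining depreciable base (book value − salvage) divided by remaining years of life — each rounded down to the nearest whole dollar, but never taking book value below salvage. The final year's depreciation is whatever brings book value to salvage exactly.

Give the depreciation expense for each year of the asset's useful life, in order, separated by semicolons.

$23,805; $17,004; $12,146; $8,675; $6,197; $3,193; $0

Depreciable base = $83,320 − $12,300 = $71,020.
Year 1: DB = ⌊$83,320 × 200%/7⌋ = $23,805; SL = ⌊$71,020/7⌋ = $10,145 → take DB $23,805. Book value $59,515.
Year 2: DB = ⌊$59,515 × 200%/7⌋ = $17,004; SL = ⌊$47,215/6⌋ = $7,869 → take DB $17,004. Book value $42,511.
Year 3: DB = ⌊$42,511 × 200%/7⌋ = $12,146; SL = ⌊$30,211/5⌋ = $6,042 → take DB $12,146. Book value $30,365.
Year 4: DB = ⌊$30,365 × 200%/7⌋ = $8,675; SL = ⌊$18,065/4⌋ = $4,516 → take DB $8,675. Book value $21,690.
Year 5: DB = ⌊$21,690 × 200%/7⌋ = $6,197; SL = ⌊$9,390/3⌋ = $3,130 → take DB $6,197. Book value $15,493.
Year 6: DB = ⌊$15,493 × 200%/7⌋ = $4,426; SL = ⌊$3,193/2⌋ = $1,596 → take DB $4,426, capped at $3,193. Book value $12,300.
Year 7 (final): $12,300 − $12,300 = $0. Book value $12,300.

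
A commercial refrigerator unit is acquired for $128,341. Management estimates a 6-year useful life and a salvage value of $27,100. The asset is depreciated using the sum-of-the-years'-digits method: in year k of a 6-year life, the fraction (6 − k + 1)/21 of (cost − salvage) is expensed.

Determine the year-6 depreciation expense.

$4,821

Depreciable base = $128,341 − $27,100 = $101,241.
Sum of the years' digits = 6+5+4+3+2+1 = 21.
Year 1: $101,241 × 6/21 = $28,926. Book value $99,415.
Year 2: $101,241 × 5/21 = $24,105. Book value $75,310.
Year 3: $101,241 × 4/21 = $19,284. Book value $56,026.
Year 4: $101,241 × 3/21 = $14,463. Book value $41,563.
Year 5: $101,241 × 2/21 = $9,642. Book value $31,921.
Year 6: $101,241 × 1/21 = $4,821. Book value $27,100.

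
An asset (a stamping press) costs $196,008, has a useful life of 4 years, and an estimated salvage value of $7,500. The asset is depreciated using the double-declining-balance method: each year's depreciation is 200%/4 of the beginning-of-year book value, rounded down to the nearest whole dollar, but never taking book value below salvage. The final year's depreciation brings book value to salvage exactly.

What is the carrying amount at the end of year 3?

$24,501

Depreciable base = $196,008 − $7,500 = $188,508.
Year 1: ⌊$196,008 × 200%/4⌋ = $98,004. Book value $98,004.
Year 2: ⌊$98,004 × 200%/4⌋ = $49,002. Book value $49,002.
Year 3: ⌊$49,002 × 200%/4⌋ = $24,501. Book value $24,501.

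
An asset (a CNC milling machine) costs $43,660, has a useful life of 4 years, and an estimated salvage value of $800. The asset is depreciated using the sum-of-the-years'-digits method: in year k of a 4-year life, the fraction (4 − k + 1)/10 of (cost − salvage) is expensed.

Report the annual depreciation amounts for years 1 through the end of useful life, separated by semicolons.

Depreciable base = $43,660 − $800 = $42,860.
Sum of the years' digits = 4+3+2+1 = 10.
Year 1: $42,860 × 4/10 = $17,144. Book value $26,516.
Year 2: $42,860 × 3/10 = $12,858. Book value $13,658.
Year 3: $42,860 × 2/10 = $8,572. Book value $5,086.
Year 4: $42,860 × 1/10 = $4,286. Book value $800.

$17,144; $12,858; $8,572; $4,286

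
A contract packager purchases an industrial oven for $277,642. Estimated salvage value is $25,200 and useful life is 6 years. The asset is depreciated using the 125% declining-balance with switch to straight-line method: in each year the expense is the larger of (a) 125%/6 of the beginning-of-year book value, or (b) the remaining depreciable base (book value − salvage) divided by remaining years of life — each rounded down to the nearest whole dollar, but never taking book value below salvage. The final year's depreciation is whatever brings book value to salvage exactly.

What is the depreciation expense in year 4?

Depreciable base = $277,642 − $25,200 = $252,442.
Year 1: DB = ⌊$277,642 × 125%/6⌋ = $57,842; SL = ⌊$252,442/6⌋ = $42,073 → take DB $57,842. Book value $219,800.
Year 2: DB = ⌊$219,800 × 125%/6⌋ = $45,791; SL = ⌊$194,600/5⌋ = $38,920 → take DB $45,791. Book value $174,009.
Year 3: DB = ⌊$174,009 × 125%/6⌋ = $36,251; SL = ⌊$148,809/4⌋ = $37,202 → take SL $37,202. Book value $136,807.
Year 4: DB = ⌊$136,807 × 125%/6⌋ = $28,501; SL = ⌊$111,607/3⌋ = $37,202 → take SL $37,202. Book value $99,605.

$37,202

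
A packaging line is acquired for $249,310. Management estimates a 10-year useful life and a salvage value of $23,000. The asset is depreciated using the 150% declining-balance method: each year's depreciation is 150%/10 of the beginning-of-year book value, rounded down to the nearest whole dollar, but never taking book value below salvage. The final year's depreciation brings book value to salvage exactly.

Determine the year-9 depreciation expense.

$10,190

Depreciable base = $249,310 − $23,000 = $226,310.
Year 1: ⌊$249,310 × 150%/10⌋ = $37,396. Book value $211,914.
Year 2: ⌊$211,914 × 150%/10⌋ = $31,787. Book value $180,127.
Year 3: ⌊$180,127 × 150%/10⌋ = $27,019. Book value $153,108.
Year 4: ⌊$153,108 × 150%/10⌋ = $22,966. Book value $130,142.
Year 5: ⌊$130,142 × 150%/10⌋ = $19,521. Book value $110,621.
Year 6: ⌊$110,621 × 150%/10⌋ = $16,593. Book value $94,028.
Year 7: ⌊$94,028 × 150%/10⌋ = $14,104. Book value $79,924.
Year 8: ⌊$79,924 × 150%/10⌋ = $11,988. Book value $67,936.
Year 9: ⌊$67,936 × 150%/10⌋ = $10,190. Book value $57,746.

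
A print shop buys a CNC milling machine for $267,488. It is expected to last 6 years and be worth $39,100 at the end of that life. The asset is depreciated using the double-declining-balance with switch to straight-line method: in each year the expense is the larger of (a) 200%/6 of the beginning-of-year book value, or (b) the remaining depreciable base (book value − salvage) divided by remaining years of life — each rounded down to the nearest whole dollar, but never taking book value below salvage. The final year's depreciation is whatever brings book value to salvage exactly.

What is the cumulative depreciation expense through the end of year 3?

$188,232

Depreciable base = $267,488 − $39,100 = $228,388.
Year 1: DB = ⌊$267,488 × 200%/6⌋ = $89,162; SL = ⌊$228,388/6⌋ = $38,064 → take DB $89,162. Book value $178,326.
Year 2: DB = ⌊$178,326 × 200%/6⌋ = $59,442; SL = ⌊$139,226/5⌋ = $27,845 → take DB $59,442. Book value $118,884.
Year 3: DB = ⌊$118,884 × 200%/6⌋ = $39,628; SL = ⌊$79,784/4⌋ = $19,946 → take DB $39,628. Book value $79,256.
Accumulated through year 3 = $267,488 − $79,256 = $188,232.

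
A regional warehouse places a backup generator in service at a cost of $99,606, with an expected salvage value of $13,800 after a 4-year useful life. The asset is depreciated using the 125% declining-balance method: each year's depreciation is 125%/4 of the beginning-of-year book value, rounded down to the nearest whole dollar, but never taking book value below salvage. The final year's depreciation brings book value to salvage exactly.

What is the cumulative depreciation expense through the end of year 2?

Depreciable base = $99,606 − $13,800 = $85,806.
Year 1: ⌊$99,606 × 125%/4⌋ = $31,126. Book value $68,480.
Year 2: ⌊$68,480 × 125%/4⌋ = $21,400. Book value $47,080.
Accumulated through year 2 = $99,606 − $47,080 = $52,526.

$52,526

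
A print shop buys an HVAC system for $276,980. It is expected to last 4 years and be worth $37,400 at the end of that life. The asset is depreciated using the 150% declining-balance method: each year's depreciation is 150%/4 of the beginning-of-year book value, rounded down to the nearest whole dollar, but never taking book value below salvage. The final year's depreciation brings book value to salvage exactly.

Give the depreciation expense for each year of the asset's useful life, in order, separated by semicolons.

$103,867; $64,917; $40,573; $30,223

Depreciable base = $276,980 − $37,400 = $239,580.
Year 1: ⌊$276,980 × 150%/4⌋ = $103,867. Book value $173,113.
Year 2: ⌊$173,113 × 150%/4⌋ = $64,917. Book value $108,196.
Year 3: ⌊$108,196 × 150%/4⌋ = $40,573. Book value $67,623.
Year 4 (final): $67,623 − $37,400 = $30,223. Book value $37,400.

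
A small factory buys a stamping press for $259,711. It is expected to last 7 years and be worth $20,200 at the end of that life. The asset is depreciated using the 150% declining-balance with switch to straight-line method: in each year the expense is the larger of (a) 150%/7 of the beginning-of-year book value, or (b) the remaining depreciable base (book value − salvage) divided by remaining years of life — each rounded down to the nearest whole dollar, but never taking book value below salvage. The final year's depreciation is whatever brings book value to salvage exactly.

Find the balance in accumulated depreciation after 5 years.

Depreciable base = $259,711 − $20,200 = $239,511.
Year 1: DB = ⌊$259,711 × 150%/7⌋ = $55,652; SL = ⌊$239,511/7⌋ = $34,215 → take DB $55,652. Book value $204,059.
Year 2: DB = ⌊$204,059 × 150%/7⌋ = $43,726; SL = ⌊$183,859/6⌋ = $30,643 → take DB $43,726. Book value $160,333.
Year 3: DB = ⌊$160,333 × 150%/7⌋ = $34,357; SL = ⌊$140,133/5⌋ = $28,026 → take DB $34,357. Book value $125,976.
Year 4: DB = ⌊$125,976 × 150%/7⌋ = $26,994; SL = ⌊$105,776/4⌋ = $26,444 → take DB $26,994. Book value $98,982.
Year 5: DB = ⌊$98,982 × 150%/7⌋ = $21,210; SL = ⌊$78,782/3⌋ = $26,260 → take SL $26,260. Book value $72,722.
Accumulated through year 5 = $259,711 − $72,722 = $186,989.

$186,989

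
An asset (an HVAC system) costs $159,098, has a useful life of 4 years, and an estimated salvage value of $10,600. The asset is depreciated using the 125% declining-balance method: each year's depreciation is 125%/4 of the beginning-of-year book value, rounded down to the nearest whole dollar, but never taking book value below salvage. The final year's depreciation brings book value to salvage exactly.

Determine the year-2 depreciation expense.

$34,181

Depreciable base = $159,098 − $10,600 = $148,498.
Year 1: ⌊$159,098 × 125%/4⌋ = $49,718. Book value $109,380.
Year 2: ⌊$109,380 × 125%/4⌋ = $34,181. Book value $75,199.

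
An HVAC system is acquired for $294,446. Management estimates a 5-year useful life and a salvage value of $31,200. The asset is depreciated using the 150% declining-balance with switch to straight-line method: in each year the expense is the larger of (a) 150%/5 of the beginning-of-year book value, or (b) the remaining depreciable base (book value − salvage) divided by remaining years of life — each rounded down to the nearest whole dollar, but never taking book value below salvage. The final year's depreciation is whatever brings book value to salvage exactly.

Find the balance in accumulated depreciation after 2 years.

Depreciable base = $294,446 − $31,200 = $263,246.
Year 1: DB = ⌊$294,446 × 150%/5⌋ = $88,333; SL = ⌊$263,246/5⌋ = $52,649 → take DB $88,333. Book value $206,113.
Year 2: DB = ⌊$206,113 × 150%/5⌋ = $61,833; SL = ⌊$174,913/4⌋ = $43,728 → take DB $61,833. Book value $144,280.
Accumulated through year 2 = $294,446 − $144,280 = $150,166.

$150,166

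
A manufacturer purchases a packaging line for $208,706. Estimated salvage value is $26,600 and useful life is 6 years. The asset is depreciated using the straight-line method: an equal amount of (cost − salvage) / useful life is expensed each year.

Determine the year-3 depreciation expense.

Depreciable base = $208,706 − $26,600 = $182,106.
Annual expense = $182,106 / 6 = $30,351.

$30,351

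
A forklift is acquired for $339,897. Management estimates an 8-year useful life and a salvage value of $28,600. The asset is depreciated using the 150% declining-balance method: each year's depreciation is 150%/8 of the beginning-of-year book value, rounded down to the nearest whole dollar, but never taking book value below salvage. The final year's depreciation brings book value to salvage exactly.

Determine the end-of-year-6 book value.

Depreciable base = $339,897 − $28,600 = $311,297.
Year 1: ⌊$339,897 × 150%/8⌋ = $63,730. Book value $276,167.
Year 2: ⌊$276,167 × 150%/8⌋ = $51,781. Book value $224,386.
Year 3: ⌊$224,386 × 150%/8⌋ = $42,072. Book value $182,314.
Year 4: ⌊$182,314 × 150%/8⌋ = $34,183. Book value $148,131.
Year 5: ⌊$148,131 × 150%/8⌋ = $27,774. Book value $120,357.
Year 6: ⌊$120,357 × 150%/8⌋ = $22,566. Book value $97,791.

$97,791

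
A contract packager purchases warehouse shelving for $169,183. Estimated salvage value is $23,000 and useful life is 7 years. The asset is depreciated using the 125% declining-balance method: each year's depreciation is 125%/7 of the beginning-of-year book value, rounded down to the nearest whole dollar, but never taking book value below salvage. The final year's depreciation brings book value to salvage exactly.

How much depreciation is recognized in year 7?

$28,975

Depreciable base = $169,183 − $23,000 = $146,183.
Year 1: ⌊$169,183 × 125%/7⌋ = $30,211. Book value $138,972.
Year 2: ⌊$138,972 × 125%/7⌋ = $24,816. Book value $114,156.
Year 3: ⌊$114,156 × 125%/7⌋ = $20,385. Book value $93,771.
Year 4: ⌊$93,771 × 125%/7⌋ = $16,744. Book value $77,027.
Year 5: ⌊$77,027 × 125%/7⌋ = $13,754. Book value $63,273.
Year 6: ⌊$63,273 × 125%/7⌋ = $11,298. Book value $51,975.
Year 7 (final): $51,975 − $23,000 = $28,975. Book value $23,000.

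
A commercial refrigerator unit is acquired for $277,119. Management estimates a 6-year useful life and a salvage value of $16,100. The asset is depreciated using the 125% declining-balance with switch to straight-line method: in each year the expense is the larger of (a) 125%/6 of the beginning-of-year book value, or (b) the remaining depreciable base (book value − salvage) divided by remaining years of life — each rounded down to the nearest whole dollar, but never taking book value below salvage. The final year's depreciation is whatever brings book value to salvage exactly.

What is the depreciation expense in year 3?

$39,395

Depreciable base = $277,119 − $16,100 = $261,019.
Year 1: DB = ⌊$277,119 × 125%/6⌋ = $57,733; SL = ⌊$261,019/6⌋ = $43,503 → take DB $57,733. Book value $219,386.
Year 2: DB = ⌊$219,386 × 125%/6⌋ = $45,705; SL = ⌊$203,286/5⌋ = $40,657 → take DB $45,705. Book value $173,681.
Year 3: DB = ⌊$173,681 × 125%/6⌋ = $36,183; SL = ⌊$157,581/4⌋ = $39,395 → take SL $39,395. Book value $134,286.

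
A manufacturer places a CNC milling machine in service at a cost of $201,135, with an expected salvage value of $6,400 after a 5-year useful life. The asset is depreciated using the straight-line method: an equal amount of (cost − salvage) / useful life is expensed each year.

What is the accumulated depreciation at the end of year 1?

Depreciable base = $201,135 − $6,400 = $194,735.
Annual expense = $194,735 / 5 = $38,947.
End of year 1: book value $162,188.
Accumulated through year 1 = $201,135 − $162,188 = $38,947.

$38,947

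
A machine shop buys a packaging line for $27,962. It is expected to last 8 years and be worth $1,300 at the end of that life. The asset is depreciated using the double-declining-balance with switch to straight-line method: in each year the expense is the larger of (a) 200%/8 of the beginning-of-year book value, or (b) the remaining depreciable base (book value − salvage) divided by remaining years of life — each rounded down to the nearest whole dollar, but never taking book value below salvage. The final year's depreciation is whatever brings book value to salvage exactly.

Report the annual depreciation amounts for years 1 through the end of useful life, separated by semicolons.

Depreciable base = $27,962 − $1,300 = $26,662.
Year 1: DB = ⌊$27,962 × 200%/8⌋ = $6,990; SL = ⌊$26,662/8⌋ = $3,332 → take DB $6,990. Book value $20,972.
Year 2: DB = ⌊$20,972 × 200%/8⌋ = $5,243; SL = ⌊$19,672/7⌋ = $2,810 → take DB $5,243. Book value $15,729.
Year 3: DB = ⌊$15,729 × 200%/8⌋ = $3,932; SL = ⌊$14,429/6⌋ = $2,404 → take DB $3,932. Book value $11,797.
Year 4: DB = ⌊$11,797 × 200%/8⌋ = $2,949; SL = ⌊$10,497/5⌋ = $2,099 → take DB $2,949. Book value $8,848.
Year 5: DB = ⌊$8,848 × 200%/8⌋ = $2,212; SL = ⌊$7,548/4⌋ = $1,887 → take DB $2,212. Book value $6,636.
Year 6: DB = ⌊$6,636 × 200%/8⌋ = $1,659; SL = ⌊$5,336/3⌋ = $1,778 → take SL $1,778. Book value $4,858.
Year 7: DB = ⌊$4,858 × 200%/8⌋ = $1,214; SL = ⌊$3,558/2⌋ = $1,779 → take SL $1,779. Book value $3,079.
Year 8 (final): $3,079 − $1,300 = $1,779. Book value $1,300.

$6,990; $5,243; $3,932; $2,949; $2,212; $1,778; $1,779; $1,779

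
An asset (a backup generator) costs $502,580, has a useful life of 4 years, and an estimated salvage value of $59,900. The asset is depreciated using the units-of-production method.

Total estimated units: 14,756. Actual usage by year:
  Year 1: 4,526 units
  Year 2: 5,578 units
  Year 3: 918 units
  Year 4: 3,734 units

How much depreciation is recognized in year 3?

$27,540

Depreciable base = $502,580 − $59,900 = $442,680.
Rate = $442,680 / 14,756 units = $30 per unit.
Year 1: 4,526 × $30 = $135,780. Book value $366,800.
Year 2: 5,578 × $30 = $167,340. Book value $199,460.
Year 3: 918 × $30 = $27,540. Book value $171,920.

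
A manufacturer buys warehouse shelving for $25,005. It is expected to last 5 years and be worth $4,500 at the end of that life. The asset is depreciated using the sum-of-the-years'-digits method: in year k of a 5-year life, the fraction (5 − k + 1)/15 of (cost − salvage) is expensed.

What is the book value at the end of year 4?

$5,867

Depreciable base = $25,005 − $4,500 = $20,505.
Sum of the years' digits = 5+4+3+2+1 = 15.
Year 1: $20,505 × 5/15 = $6,835. Book value $18,170.
Year 2: $20,505 × 4/15 = $5,468. Book value $12,702.
Year 3: $20,505 × 3/15 = $4,101. Book value $8,601.
Year 4: $20,505 × 2/15 = $2,734. Book value $5,867.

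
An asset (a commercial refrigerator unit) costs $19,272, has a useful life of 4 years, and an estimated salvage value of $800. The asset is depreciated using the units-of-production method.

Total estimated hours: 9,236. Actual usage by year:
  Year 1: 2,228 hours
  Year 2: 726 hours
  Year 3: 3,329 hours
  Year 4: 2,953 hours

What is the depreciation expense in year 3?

$6,658

Depreciable base = $19,272 − $800 = $18,472.
Rate = $18,472 / 9,236 hours = $2 per hour.
Year 1: 2,228 × $2 = $4,456. Book value $14,816.
Year 2: 726 × $2 = $1,452. Book value $13,364.
Year 3: 3,329 × $2 = $6,658. Book value $6,706.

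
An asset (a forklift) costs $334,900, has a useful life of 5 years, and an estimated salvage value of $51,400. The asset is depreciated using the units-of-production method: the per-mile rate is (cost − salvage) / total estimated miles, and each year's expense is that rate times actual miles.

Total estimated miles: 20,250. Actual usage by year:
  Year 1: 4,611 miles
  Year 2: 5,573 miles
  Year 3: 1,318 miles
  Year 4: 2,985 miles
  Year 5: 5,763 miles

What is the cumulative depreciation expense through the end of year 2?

$142,576

Depreciable base = $334,900 − $51,400 = $283,500.
Rate = $283,500 / 20,250 miles = $14 per mile.
Year 1: 4,611 × $14 = $64,554. Book value $270,346.
Year 2: 5,573 × $14 = $78,022. Book value $192,324.
Accumulated through year 2 = $334,900 − $192,324 = $142,576.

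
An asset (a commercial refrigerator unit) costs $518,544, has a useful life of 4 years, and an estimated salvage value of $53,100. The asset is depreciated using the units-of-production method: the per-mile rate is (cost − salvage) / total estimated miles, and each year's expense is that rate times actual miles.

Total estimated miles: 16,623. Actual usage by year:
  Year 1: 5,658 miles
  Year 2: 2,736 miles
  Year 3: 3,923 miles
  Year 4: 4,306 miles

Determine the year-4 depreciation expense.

Depreciable base = $518,544 − $53,100 = $465,444.
Rate = $465,444 / 16,623 miles = $28 per mile.
Year 1: 5,658 × $28 = $158,424. Book value $360,120.
Year 2: 2,736 × $28 = $76,608. Book value $283,512.
Year 3: 3,923 × $28 = $109,844. Book value $173,668.
Year 4: 4,306 × $28 = $120,568. Book value $53,100.

$120,568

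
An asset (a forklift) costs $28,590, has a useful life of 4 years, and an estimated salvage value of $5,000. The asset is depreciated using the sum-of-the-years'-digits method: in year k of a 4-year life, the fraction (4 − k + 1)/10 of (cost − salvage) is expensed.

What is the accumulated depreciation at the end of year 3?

$21,231

Depreciable base = $28,590 − $5,000 = $23,590.
Sum of the years' digits = 4+3+2+1 = 10.
Year 1: $23,590 × 4/10 = $9,436. Book value $19,154.
Year 2: $23,590 × 3/10 = $7,077. Book value $12,077.
Year 3: $23,590 × 2/10 = $4,718. Book value $7,359.
Accumulated through year 3 = $28,590 − $7,359 = $21,231.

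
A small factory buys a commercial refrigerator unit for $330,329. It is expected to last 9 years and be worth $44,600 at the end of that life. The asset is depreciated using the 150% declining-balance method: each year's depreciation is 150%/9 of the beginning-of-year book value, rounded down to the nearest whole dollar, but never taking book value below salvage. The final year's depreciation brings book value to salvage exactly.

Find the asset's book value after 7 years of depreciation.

$92,191

Depreciable base = $330,329 − $44,600 = $285,729.
Year 1: ⌊$330,329 × 150%/9⌋ = $55,054. Book value $275,275.
Year 2: ⌊$275,275 × 150%/9⌋ = $45,879. Book value $229,396.
Year 3: ⌊$229,396 × 150%/9⌋ = $38,232. Book value $191,164.
Year 4: ⌊$191,164 × 150%/9⌋ = $31,860. Book value $159,304.
Year 5: ⌊$159,304 × 150%/9⌋ = $26,550. Book value $132,754.
Year 6: ⌊$132,754 × 150%/9⌋ = $22,125. Book value $110,629.
Year 7: ⌊$110,629 × 150%/9⌋ = $18,438. Book value $92,191.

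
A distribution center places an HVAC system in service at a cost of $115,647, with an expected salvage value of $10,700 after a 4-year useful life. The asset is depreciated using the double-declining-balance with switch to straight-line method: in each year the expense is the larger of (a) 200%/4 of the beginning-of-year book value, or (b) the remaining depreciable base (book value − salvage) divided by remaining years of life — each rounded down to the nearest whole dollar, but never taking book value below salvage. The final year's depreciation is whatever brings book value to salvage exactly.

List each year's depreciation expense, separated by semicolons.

$57,823; $28,912; $14,456; $3,756

Depreciable base = $115,647 − $10,700 = $104,947.
Year 1: DB = ⌊$115,647 × 200%/4⌋ = $57,823; SL = ⌊$104,947/4⌋ = $26,236 → take DB $57,823. Book value $57,824.
Year 2: DB = ⌊$57,824 × 200%/4⌋ = $28,912; SL = ⌊$47,124/3⌋ = $15,708 → take DB $28,912. Book value $28,912.
Year 3: DB = ⌊$28,912 × 200%/4⌋ = $14,456; SL = ⌊$18,212/2⌋ = $9,106 → take DB $14,456. Book value $14,456.
Year 4 (final): $14,456 − $10,700 = $3,756. Book value $10,700.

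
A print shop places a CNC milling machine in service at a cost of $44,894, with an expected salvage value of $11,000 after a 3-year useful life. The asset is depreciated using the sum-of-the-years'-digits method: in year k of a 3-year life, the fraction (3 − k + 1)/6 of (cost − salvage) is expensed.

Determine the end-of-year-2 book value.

$16,649

Depreciable base = $44,894 − $11,000 = $33,894.
Sum of the years' digits = 3+2+1 = 6.
Year 1: $33,894 × 3/6 = $16,947. Book value $27,947.
Year 2: $33,894 × 2/6 = $11,298. Book value $16,649.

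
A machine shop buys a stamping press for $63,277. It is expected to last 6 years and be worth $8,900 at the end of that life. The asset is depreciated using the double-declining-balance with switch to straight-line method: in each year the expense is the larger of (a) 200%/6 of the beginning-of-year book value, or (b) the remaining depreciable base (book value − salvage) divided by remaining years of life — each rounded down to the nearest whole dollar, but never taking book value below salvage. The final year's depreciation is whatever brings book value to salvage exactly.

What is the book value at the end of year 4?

Depreciable base = $63,277 − $8,900 = $54,377.
Year 1: DB = ⌊$63,277 × 200%/6⌋ = $21,092; SL = ⌊$54,377/6⌋ = $9,062 → take DB $21,092. Book value $42,185.
Year 2: DB = ⌊$42,185 × 200%/6⌋ = $14,061; SL = ⌊$33,285/5⌋ = $6,657 → take DB $14,061. Book value $28,124.
Year 3: DB = ⌊$28,124 × 200%/6⌋ = $9,374; SL = ⌊$19,224/4⌋ = $4,806 → take DB $9,374. Book value $18,750.
Year 4: DB = ⌊$18,750 × 200%/6⌋ = $6,250; SL = ⌊$9,850/3⌋ = $3,283 → take DB $6,250. Book value $12,500.

$12,500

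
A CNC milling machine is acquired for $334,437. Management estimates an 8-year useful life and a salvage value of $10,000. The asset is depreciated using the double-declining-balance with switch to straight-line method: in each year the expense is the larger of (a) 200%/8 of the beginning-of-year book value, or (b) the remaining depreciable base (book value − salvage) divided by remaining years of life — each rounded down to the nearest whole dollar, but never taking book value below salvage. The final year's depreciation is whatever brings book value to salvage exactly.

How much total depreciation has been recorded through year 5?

Depreciable base = $334,437 − $10,000 = $324,437.
Year 1: DB = ⌊$334,437 × 200%/8⌋ = $83,609; SL = ⌊$324,437/8⌋ = $40,554 → take DB $83,609. Book value $250,828.
Year 2: DB = ⌊$250,828 × 200%/8⌋ = $62,707; SL = ⌊$240,828/7⌋ = $34,404 → take DB $62,707. Book value $188,121.
Year 3: DB = ⌊$188,121 × 200%/8⌋ = $47,030; SL = ⌊$178,121/6⌋ = $29,686 → take DB $47,030. Book value $141,091.
Year 4: DB = ⌊$141,091 × 200%/8⌋ = $35,272; SL = ⌊$131,091/5⌋ = $26,218 → take DB $35,272. Book value $105,819.
Year 5: DB = ⌊$105,819 × 200%/8⌋ = $26,454; SL = ⌊$95,819/4⌋ = $23,954 → take DB $26,454. Book value $79,365.
Accumulated through year 5 = $334,437 − $79,365 = $255,072.

$255,072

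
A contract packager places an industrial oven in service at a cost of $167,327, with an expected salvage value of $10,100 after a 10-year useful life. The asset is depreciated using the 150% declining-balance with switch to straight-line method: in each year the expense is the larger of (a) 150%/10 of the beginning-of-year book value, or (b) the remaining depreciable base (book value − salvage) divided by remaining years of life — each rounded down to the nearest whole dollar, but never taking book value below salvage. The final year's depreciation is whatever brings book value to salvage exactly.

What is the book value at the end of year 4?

Depreciable base = $167,327 − $10,100 = $157,227.
Year 1: DB = ⌊$167,327 × 150%/10⌋ = $25,099; SL = ⌊$157,227/10⌋ = $15,722 → take DB $25,099. Book value $142,228.
Year 2: DB = ⌊$142,228 × 150%/10⌋ = $21,334; SL = ⌊$132,128/9⌋ = $14,680 → take DB $21,334. Book value $120,894.
Year 3: DB = ⌊$120,894 × 150%/10⌋ = $18,134; SL = ⌊$110,794/8⌋ = $13,849 → take DB $18,134. Book value $102,760.
Year 4: DB = ⌊$102,760 × 150%/10⌋ = $15,414; SL = ⌊$92,660/7⌋ = $13,237 → take DB $15,414. Book value $87,346.

$87,346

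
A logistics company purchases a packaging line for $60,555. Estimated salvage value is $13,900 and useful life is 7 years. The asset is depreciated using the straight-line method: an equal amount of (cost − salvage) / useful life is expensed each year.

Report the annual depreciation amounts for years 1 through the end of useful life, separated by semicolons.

$6,665; $6,665; $6,665; $6,665; $6,665; $6,665; $6,665

Depreciable base = $60,555 − $13,900 = $46,655.
Annual expense = $46,655 / 7 = $6,665.
End of year 1: book value $53,890.
End of year 2: book value $47,225.
End of year 3: book value $40,560.
End of year 4: book value $33,895.
End of year 5: book value $27,230.
End of year 6: book value $20,565.
End of year 7: book value $13,900.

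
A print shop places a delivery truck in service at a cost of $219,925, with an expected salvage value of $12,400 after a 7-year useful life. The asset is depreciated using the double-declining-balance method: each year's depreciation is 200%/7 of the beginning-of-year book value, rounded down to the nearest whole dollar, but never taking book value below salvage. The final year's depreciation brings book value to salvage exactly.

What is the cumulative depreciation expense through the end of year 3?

Depreciable base = $219,925 − $12,400 = $207,525.
Year 1: ⌊$219,925 × 200%/7⌋ = $62,835. Book value $157,090.
Year 2: ⌊$157,090 × 200%/7⌋ = $44,882. Book value $112,208.
Year 3: ⌊$112,208 × 200%/7⌋ = $32,059. Book value $80,149.
Accumulated through year 3 = $219,925 − $80,149 = $139,776.

$139,776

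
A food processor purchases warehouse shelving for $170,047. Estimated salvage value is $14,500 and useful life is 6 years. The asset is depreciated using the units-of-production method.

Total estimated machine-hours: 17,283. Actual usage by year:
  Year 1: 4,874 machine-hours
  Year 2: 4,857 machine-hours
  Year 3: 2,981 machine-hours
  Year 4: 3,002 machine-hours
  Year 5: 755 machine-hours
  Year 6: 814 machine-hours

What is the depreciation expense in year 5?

Depreciable base = $170,047 − $14,500 = $155,547.
Rate = $155,547 / 17,283 machine-hours = $9 per machine-hour.
Year 1: 4,874 × $9 = $43,866. Book value $126,181.
Year 2: 4,857 × $9 = $43,713. Book value $82,468.
Year 3: 2,981 × $9 = $26,829. Book value $55,639.
Year 4: 3,002 × $9 = $27,018. Book value $28,621.
Year 5: 755 × $9 = $6,795. Book value $21,826.

$6,795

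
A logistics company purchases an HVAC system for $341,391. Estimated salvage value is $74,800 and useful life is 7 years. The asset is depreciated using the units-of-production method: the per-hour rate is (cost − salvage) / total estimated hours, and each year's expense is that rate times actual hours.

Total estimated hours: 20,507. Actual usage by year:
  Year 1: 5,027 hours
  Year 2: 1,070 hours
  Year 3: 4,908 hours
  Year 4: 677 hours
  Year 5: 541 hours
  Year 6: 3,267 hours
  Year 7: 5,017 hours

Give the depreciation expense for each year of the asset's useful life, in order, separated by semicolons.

$65,351; $13,910; $63,804; $8,801; $7,033; $42,471; $65,221

Depreciable base = $341,391 − $74,800 = $266,591.
Rate = $266,591 / 20,507 hours = $13 per hour.
Year 1: 5,027 × $13 = $65,351. Book value $276,040.
Year 2: 1,070 × $13 = $13,910. Book value $262,130.
Year 3: 4,908 × $13 = $63,804. Book value $198,326.
Year 4: 677 × $13 = $8,801. Book value $189,525.
Year 5: 541 × $13 = $7,033. Book value $182,492.
Year 6: 3,267 × $13 = $42,471. Book value $140,021.
Year 7: 5,017 × $13 = $65,221. Book value $74,800.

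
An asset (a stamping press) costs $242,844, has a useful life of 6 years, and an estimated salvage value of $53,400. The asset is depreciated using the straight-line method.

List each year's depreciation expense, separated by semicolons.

Depreciable base = $242,844 − $53,400 = $189,444.
Annual expense = $189,444 / 6 = $31,574.
End of year 1: book value $211,270.
End of year 2: book value $179,696.
End of year 3: book value $148,122.
End of year 4: book value $116,548.
End of year 5: book value $84,974.
End of year 6: book value $53,400.

$31,574; $31,574; $31,574; $31,574; $31,574; $31,574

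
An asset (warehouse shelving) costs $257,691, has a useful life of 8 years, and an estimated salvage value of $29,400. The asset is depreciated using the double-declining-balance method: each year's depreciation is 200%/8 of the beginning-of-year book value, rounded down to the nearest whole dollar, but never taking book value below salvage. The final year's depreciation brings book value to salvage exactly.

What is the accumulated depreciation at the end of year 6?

$211,827

Depreciable base = $257,691 − $29,400 = $228,291.
Year 1: ⌊$257,691 × 200%/8⌋ = $64,422. Book value $193,269.
Year 2: ⌊$193,269 × 200%/8⌋ = $48,317. Book value $144,952.
Year 3: ⌊$144,952 × 200%/8⌋ = $36,238. Book value $108,714.
Year 4: ⌊$108,714 × 200%/8⌋ = $27,178. Book value $81,536.
Year 5: ⌊$81,536 × 200%/8⌋ = $20,384. Book value $61,152.
Year 6: ⌊$61,152 × 200%/8⌋ = $15,288. Book value $45,864.
Accumulated through year 6 = $257,691 − $45,864 = $211,827.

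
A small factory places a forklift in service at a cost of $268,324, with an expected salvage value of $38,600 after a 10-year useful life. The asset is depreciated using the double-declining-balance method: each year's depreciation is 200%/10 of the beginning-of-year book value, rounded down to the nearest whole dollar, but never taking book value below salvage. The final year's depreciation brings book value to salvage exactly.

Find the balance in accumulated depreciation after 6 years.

$197,983

Depreciable base = $268,324 − $38,600 = $229,724.
Year 1: ⌊$268,324 × 200%/10⌋ = $53,664. Book value $214,660.
Year 2: ⌊$214,660 × 200%/10⌋ = $42,932. Book value $171,728.
Year 3: ⌊$171,728 × 200%/10⌋ = $34,345. Book value $137,383.
Year 4: ⌊$137,383 × 200%/10⌋ = $27,476. Book value $109,907.
Year 5: ⌊$109,907 × 200%/10⌋ = $21,981. Book value $87,926.
Year 6: ⌊$87,926 × 200%/10⌋ = $17,585. Book value $70,341.
Accumulated through year 6 = $268,324 − $70,341 = $197,983.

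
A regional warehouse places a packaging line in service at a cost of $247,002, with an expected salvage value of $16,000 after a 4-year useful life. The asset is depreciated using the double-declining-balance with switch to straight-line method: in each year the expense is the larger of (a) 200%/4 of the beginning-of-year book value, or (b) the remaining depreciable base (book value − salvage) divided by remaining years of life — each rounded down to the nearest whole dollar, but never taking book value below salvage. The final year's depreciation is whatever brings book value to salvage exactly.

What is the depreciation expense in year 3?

$30,875

Depreciable base = $247,002 − $16,000 = $231,002.
Year 1: DB = ⌊$247,002 × 200%/4⌋ = $123,501; SL = ⌊$231,002/4⌋ = $57,750 → take DB $123,501. Book value $123,501.
Year 2: DB = ⌊$123,501 × 200%/4⌋ = $61,750; SL = ⌊$107,501/3⌋ = $35,833 → take DB $61,750. Book value $61,751.
Year 3: DB = ⌊$61,751 × 200%/4⌋ = $30,875; SL = ⌊$45,751/2⌋ = $22,875 → take DB $30,875. Book value $30,876.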